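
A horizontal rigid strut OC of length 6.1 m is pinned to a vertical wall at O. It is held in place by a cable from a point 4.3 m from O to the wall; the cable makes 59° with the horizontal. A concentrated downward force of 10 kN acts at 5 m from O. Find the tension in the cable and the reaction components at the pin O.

ΣM about O: T·sin59°·4.3 − 10·5 = 0 → T = 50/(4.3·0.857167) = 13.5655 ≈ 13.57 kN.
ΣF_x = 0: O_x − T·cos59° = 0 → O_x = 13.5655 × 0.515038 = 6.987 kN.
ΣF_y = 0: O_y + T·sin59° − 10 = 0 → O_y = 10 − 13.5655 × 0.857167 = -1.628 kN.

T = 13.57 kN, O_x = 6.987 kN, O_y = -1.628 kN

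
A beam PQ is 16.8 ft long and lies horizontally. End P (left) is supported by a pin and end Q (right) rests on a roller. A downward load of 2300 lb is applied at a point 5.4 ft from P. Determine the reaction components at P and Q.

P_x = 0, P_y = 1561 lb, Q_y = 739.3 lb

ΣM about P: Q_y·16.8 − 2300·5.4 = 0 → Q_y = 12420/16.8 = 739.286 ≈ 739.3 lb.
ΣF_y = 0: P_y + 739.286 − 2300 = 0 → P_y = 1561 lb.
ΣF_x = 0: no horizontal applied forces, so P_x = 0.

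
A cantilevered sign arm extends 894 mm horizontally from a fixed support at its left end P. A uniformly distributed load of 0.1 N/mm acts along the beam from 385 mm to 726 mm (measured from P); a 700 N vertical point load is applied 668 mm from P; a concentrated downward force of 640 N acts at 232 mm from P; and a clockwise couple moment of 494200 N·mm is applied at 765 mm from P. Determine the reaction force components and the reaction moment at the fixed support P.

Resultant of the distributed load: 0.1 × 341 = 34.1 N at 555.5 mm from P.
ΣF_x = 0: P_x = 0.
ΣF_y = 0: P_y − 0.1·341 − 700 − 640 = 0 → P_y = 1374 N.
ΣM about P: M_P − (0.1·341)·555.5 − 700·668 − 640·232 − 494200 = 0 → M_P = 1129000 N·mm.

P_x = 0, P_y = 1374 N, M_P = 1129000 N·mm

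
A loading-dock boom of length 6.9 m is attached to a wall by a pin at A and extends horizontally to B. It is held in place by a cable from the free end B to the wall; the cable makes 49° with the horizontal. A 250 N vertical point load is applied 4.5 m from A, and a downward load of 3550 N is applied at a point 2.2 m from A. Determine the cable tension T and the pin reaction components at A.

T = 1716 N, A_x = 1126 N, A_y = 2505 N

ΣM about A: T·sin49°·6.9 − 250·4.5 − 3550·2.2 = 0 → T = 8935/(6.9·0.75471) = 1715.79 ≈ 1716 N.
ΣF_x = 0: A_x − T·cos49° = 0 → A_x = 1715.79 × 0.656059 = 1126 N.
ΣF_y = 0: A_y + T·sin49° − 250 − 3550 = 0 → A_y = 3800 − 1715.79 × 0.75471 = 2505 N.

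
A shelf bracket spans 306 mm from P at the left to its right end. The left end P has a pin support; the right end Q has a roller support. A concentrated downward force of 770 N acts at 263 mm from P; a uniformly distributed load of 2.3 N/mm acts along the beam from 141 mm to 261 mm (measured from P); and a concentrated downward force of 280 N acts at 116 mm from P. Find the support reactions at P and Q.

Resultant of the distributed load: 2.3 × 120 = 276 N at 201 mm from P.
Taking moments about P: Q_y·306 − 770·263 − (2.3·120)·201 − 280·116 = 0 → Q_y = 290466/306 = 949.235 ≈ 949.2 N.
ΣF_y = 0: P_y + 949.235 − 770 − 2.3·120 − 280 = 0 → P_y = 376.8 N.
ΣF_x = 0: no horizontal applied forces, so P_x = 0.

P_x = 0, P_y = 376.8 N, Q_y = 949.2 N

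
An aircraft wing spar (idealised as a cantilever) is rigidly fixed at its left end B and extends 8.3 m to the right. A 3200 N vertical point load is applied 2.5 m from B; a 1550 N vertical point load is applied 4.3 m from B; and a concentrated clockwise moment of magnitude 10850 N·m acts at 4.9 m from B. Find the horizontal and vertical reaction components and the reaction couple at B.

ΣF_x = 0: B_x = 0.
ΣF_y = 0: B_y − 3200 − 1550 = 0 → B_y = 4750 N.
ΣM about B: M_B − 3200·2.5 − 1550·4.3 − 10850 = 0 → M_B = 25520 N·m.

B_x = 0, B_y = 4750 N, M_B = 25520 N·m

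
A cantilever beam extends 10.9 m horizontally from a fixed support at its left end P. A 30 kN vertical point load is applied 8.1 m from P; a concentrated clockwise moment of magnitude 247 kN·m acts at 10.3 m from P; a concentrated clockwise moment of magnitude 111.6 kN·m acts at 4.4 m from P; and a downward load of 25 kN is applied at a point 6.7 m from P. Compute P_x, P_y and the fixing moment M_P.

ΣF_x = 0: P_x = 0.
ΣF_y = 0: P_y − 30 − 25 = 0 → P_y = 55.00 kN.
ΣM about P: M_P − 30·8.1 − 247 − 111.6 − 25·6.7 = 0 → M_P = 769.1 kN·m.

P_x = 0, P_y = 55.00 kN, M_P = 769.1 kN·m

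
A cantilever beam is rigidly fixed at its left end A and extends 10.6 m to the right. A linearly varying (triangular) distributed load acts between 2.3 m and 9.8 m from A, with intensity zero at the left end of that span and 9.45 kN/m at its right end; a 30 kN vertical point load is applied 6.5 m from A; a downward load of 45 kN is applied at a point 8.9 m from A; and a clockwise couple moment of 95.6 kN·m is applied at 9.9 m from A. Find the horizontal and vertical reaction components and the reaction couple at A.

A_x = 0, A_y = 110.4 kN, M_A = 949.8 kN·m

Resultant of the triangular load: ½ × 9.45 × 7.5 = 35.4375 kN, acting at 7.3 m from A (one-third of the span from the peak).
ΣF_x = 0: A_x = 0.
ΣF_y = 0: A_y − ½·9.45·7.5 − 30 − 45 = 0 → A_y = 110.4 kN.
ΣM about A: M_A − (½·9.45·7.5)·7.3 − 30·6.5 − 45·8.9 − 95.6 = 0 → M_A = 949.8 kN·m.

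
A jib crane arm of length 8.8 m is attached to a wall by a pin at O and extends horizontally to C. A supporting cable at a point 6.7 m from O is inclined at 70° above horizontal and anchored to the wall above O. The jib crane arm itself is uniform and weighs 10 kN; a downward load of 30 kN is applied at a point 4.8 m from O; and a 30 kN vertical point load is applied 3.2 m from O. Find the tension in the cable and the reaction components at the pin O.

ΣM about O: T·sin70°·6.7 − 10·4.4 − 30·4.8 − 30·3.2 = 0 → T = 284/(6.7·0.939693) = 45.1084 ≈ 45.11 kN.
ΣF_x = 0: O_x − T·cos70° = 0 → O_x = 45.1084 × 0.34202 = 15.43 kN.
ΣF_y = 0: O_y + T·sin70° − 10 − 30 − 30 = 0 → O_y = 70 − 45.1084 × 0.939693 = 27.61 kN.

T = 45.11 kN, O_x = 15.43 kN, O_y = 27.61 kN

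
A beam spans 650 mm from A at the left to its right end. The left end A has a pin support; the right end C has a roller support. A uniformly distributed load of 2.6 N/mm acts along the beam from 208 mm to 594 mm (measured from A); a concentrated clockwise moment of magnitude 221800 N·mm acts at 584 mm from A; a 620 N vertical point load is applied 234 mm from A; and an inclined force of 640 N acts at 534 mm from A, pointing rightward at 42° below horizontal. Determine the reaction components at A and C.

Resultant of the distributed load: 2.6 × 386 = 1003.6 N at 401 mm from A.
Moments about A: C_y·650 − (2.6·386)·401 − 221800 − 620·234 − 640·sin42°·534 = 0 → C_y = 998006/650 = 1535.39 ≈ 1535 N.
ΣF_y = 0: A_y + 1535.39 − 2.6·386 − 620 − 640·sin42° = 0 → A_y = 516.5 N.
ΣF_x = 0: A_x + 640·cos42° = 0 → A_x = -475.6 N.

A_x = -475.6 N, A_y = 516.5 N, C_y = 1535 N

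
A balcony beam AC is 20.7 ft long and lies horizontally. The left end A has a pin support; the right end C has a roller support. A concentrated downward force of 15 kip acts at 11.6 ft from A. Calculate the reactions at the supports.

A_x = 0, A_y = 6.594 kip, C_y = 8.406 kip

Moments about A: C_y·20.7 − 15·11.6 = 0 → C_y = 174/20.7 = 8.4058 ≈ 8.406 kip.
ΣF_y = 0: A_y + 8.4058 − 15 = 0 → A_y = 6.594 kip.
ΣF_x = 0: no horizontal applied forces, so A_x = 0.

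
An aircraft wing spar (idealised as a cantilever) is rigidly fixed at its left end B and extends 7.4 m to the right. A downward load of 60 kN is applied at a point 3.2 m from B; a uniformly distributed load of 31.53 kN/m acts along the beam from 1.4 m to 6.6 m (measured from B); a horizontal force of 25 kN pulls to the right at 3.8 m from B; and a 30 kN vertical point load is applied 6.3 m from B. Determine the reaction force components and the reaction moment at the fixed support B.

B_x = -25.00 kN, B_y = 254.0 kN, M_B = 1037 kN·m

Resultant of the distributed load: 31.53 × 5.2 = 163.956 kN at 4 m from B.
ΣF_x = 0: B_x + 25 = 0 → B_x = -25.00 kN.
ΣF_y = 0: B_y − 60 − 31.53·5.2 − 30 = 0 → B_y = 254.0 kN.
ΣM about B: M_B − 60·3.2 − (31.53·5.2)·4 − 30·6.3 = 0 → M_B = 1037 kN·m.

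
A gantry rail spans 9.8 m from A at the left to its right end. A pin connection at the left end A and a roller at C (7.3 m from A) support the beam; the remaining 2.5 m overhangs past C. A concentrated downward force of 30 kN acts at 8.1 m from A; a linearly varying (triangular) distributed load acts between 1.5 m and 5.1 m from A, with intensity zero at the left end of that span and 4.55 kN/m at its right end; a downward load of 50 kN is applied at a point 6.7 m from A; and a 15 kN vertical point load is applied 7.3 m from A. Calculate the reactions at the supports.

A_x = 0, A_y = 4.636 kN, C_y = 98.55 kN

Resultant of the triangular load: ½ × 4.55 × 3.6 = 8.19 kN, acting at 3.9 m from A (one-third of the span from the peak).
Moments about A: C_y·7.3 − 30·8.1 − (½·4.55·3.6)·3.9 − 50·6.7 − 15·7.3 = 0 → C_y = 719.441/7.3 = 98.5536 ≈ 98.55 kN.
ΣF_y = 0: A_y + 98.5536 − 30 − ½·4.55·3.6 − 50 − 15 = 0 → A_y = 4.636 kN.
ΣF_x = 0: no horizontal applied forces, so A_x = 0.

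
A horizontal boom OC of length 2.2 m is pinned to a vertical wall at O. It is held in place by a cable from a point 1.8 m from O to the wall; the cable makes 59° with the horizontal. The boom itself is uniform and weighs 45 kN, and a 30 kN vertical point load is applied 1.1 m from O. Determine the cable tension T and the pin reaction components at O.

ΣM about O: T·sin59°·1.8 − 45·1.1 − 30·1.1 = 0 → T = 82.5/(1.8·0.857167) = 53.4707 ≈ 53.47 kN.
ΣF_x = 0: O_x − T·cos59° = 0 → O_x = 53.4707 × 0.515038 = 27.54 kN.
ΣF_y = 0: O_y + T·sin59° − 45 − 30 = 0 → O_y = 75 − 53.4707 × 0.857167 = 29.17 kN.

T = 53.47 kN, O_x = 27.54 kN, O_y = 29.17 kN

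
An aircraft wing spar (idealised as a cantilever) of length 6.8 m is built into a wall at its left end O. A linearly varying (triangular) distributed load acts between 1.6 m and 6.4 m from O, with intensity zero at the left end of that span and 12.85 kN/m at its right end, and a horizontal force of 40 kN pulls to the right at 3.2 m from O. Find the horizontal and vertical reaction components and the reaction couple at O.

Resultant of the triangular load: ½ × 12.85 × 4.8 = 30.84 kN, acting at 4.8 m from O (one-third of the span from the peak).
ΣF_x = 0: O_x + 40 = 0 → O_x = -40.00 kN.
ΣF_y = 0: O_y − ½·12.85·4.8 = 0 → O_y = 30.84 kN.
ΣM about O: M_O − (½·12.85·4.8)·4.8 = 0 → M_O = 148.0 kN·m.

O_x = -40.00 kN, O_y = 30.84 kN, M_O = 148.0 kN·m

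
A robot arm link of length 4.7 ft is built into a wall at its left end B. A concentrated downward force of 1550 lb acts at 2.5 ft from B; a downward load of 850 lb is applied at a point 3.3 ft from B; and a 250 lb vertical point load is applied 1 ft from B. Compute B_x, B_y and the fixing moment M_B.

B_x = 0, B_y = 2650 lb, M_B = 6930 lb·ft

ΣF_x = 0: B_x = 0.
ΣF_y = 0: B_y − 1550 − 850 − 250 = 0 → B_y = 2650 lb.
ΣM about B: M_B − 1550·2.5 − 850·3.3 − 250·1 = 0 → M_B = 6930 lb·ft.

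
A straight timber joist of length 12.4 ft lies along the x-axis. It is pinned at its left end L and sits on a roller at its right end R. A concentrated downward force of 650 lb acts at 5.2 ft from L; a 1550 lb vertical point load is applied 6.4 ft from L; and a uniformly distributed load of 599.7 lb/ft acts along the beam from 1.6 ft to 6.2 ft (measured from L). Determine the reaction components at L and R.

L_x = 0, L_y = 3018 lb, R_y = 1940 lb

Resultant of the distributed load: 599.7 × 4.6 = 2758.62 lb at 3.9 ft from L.
ΣM about L: R_y·12.4 − 650·5.2 − 1550·6.4 − (599.7·4.6)·3.9 = 0 → R_y = 24058.618/12.4 = 1940.21 ≈ 1940 lb.
ΣF_y = 0: L_y + 1940.21 − 650 − 1550 − 599.7·4.6 = 0 → L_y = 3018 lb.
ΣF_x = 0: no horizontal applied forces, so L_x = 0.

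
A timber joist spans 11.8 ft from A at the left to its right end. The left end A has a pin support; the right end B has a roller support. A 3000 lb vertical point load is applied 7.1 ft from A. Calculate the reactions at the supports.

ΣM about A: B_y·11.8 − 3000·7.1 = 0 → B_y = 21300/11.8 = 1805.08 ≈ 1805 lb.
ΣF_y = 0: A_y + 1805.08 − 3000 = 0 → A_y = 1195 lb.
ΣF_x = 0: no horizontal applied forces, so A_x = 0.

A_x = 0, A_y = 1195 lb, B_y = 1805 lb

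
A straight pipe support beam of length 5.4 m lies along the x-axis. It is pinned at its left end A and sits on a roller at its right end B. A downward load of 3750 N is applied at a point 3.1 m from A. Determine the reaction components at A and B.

A_x = 0, A_y = 1597 N, B_y = 2153 N

ΣM about A: B_y·5.4 − 3750·3.1 = 0 → B_y = 11625/5.4 = 2152.78 ≈ 2153 N.
ΣF_y = 0: A_y + 2152.78 − 3750 = 0 → A_y = 1597 N.
ΣF_x = 0: no horizontal applied forces, so A_x = 0.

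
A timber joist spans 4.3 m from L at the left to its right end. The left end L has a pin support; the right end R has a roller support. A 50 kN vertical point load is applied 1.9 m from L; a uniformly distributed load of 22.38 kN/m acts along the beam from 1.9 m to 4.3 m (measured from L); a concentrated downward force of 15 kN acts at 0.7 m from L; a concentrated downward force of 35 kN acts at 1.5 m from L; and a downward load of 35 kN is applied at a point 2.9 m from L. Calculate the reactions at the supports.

L_x = 0, L_y = 89.64 kN, R_y = 99.07 kN

Resultant of the distributed load: 22.38 × 2.4 = 53.712 kN at 3.1 m from L.
Moments about L: R_y·4.3 − 50·1.9 − (22.38·2.4)·3.1 − 15·0.7 − 35·1.5 − 35·2.9 = 0 → R_y = 426.0072/4.3 = 99.0714 ≈ 99.07 kN.
ΣF_y = 0: L_y + 99.0714 − 50 − 22.38·2.4 − 15 − 35 − 35 = 0 → L_y = 89.64 kN.
ΣF_x = 0: no horizontal applied forces, so L_x = 0.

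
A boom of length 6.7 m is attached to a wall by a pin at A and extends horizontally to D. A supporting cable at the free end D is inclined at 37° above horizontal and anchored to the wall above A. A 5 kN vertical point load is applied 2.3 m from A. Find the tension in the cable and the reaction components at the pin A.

T = 2.852 kN, A_x = 2.278 kN, A_y = 3.284 kN

ΣM about A: T·sin37°·6.7 − 5·2.3 = 0 → T = 11.5/(6.7·0.601815) = 2.85207 ≈ 2.852 kN.
ΣF_x = 0: A_x − T·cos37° = 0 → A_x = 2.85207 × 0.798636 = 2.278 kN.
ΣF_y = 0: A_y + T·sin37° − 5 = 0 → A_y = 5 − 2.85207 × 0.601815 = 3.284 kN.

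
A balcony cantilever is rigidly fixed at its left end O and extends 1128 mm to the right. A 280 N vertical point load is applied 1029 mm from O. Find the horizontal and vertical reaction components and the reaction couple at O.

O_x = 0, O_y = 280.0 N, M_O = 288100 N·mm

ΣF_x = 0: O_x = 0.
ΣF_y = 0: O_y − 280 = 0 → O_y = 280.0 N.
ΣM about O: M_O − 280·1029 = 0 → M_O = 288100 N·mm.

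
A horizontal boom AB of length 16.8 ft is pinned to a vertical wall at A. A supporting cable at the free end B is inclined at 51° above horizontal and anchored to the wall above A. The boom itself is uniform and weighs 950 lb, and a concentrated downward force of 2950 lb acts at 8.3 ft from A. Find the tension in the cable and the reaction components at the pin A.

ΣM about A: T·sin51°·16.8 − 950·8.4 − 2950·8.3 = 0 → T = 32465/(16.8·0.777146) = 2486.59 ≈ 2487 lb.
ΣF_x = 0: A_x − T·cos51° = 0 → A_x = 2486.59 × 0.62932 = 1565 lb.
ΣF_y = 0: A_y + T·sin51° − 950 − 2950 = 0 → A_y = 3900 − 2486.59 × 0.777146 = 1968 lb.

T = 2487 lb, A_x = 1565 lb, A_y = 1968 lb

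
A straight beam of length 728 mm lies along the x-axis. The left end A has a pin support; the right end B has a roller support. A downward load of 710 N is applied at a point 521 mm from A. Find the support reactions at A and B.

Moments about A: B_y·728 − 710·521 = 0 → B_y = 369910/728 = 508.118 ≈ 508.1 N.
ΣF_y = 0: A_y + 508.118 − 710 = 0 → A_y = 201.9 N.
ΣF_x = 0: no horizontal applied forces, so A_x = 0.

A_x = 0, A_y = 201.9 N, B_y = 508.1 N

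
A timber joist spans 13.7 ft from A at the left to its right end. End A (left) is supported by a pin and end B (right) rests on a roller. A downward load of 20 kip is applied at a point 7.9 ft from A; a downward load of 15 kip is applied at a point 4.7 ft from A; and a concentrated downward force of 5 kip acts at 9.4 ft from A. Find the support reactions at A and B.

Taking moments about A: B_y·13.7 − 20·7.9 − 15·4.7 − 5·9.4 = 0 → B_y = 275.5/13.7 = 20.1095 ≈ 20.11 kip.
ΣF_y = 0: A_y + 20.1095 − 20 − 15 − 5 = 0 → A_y = 19.89 kip.
ΣF_x = 0: no horizontal applied forces, so A_x = 0.

A_x = 0, A_y = 19.89 kip, B_y = 20.11 kip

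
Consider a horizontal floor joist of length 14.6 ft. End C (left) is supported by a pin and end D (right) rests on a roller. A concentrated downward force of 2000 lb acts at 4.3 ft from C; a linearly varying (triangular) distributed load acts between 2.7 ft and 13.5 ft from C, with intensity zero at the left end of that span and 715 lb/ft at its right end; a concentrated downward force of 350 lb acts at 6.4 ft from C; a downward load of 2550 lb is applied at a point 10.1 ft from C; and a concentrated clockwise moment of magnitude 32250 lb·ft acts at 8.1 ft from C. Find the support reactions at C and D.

C_x = 0, C_y = 1428 lb, D_y = 7333 lb

Resultant of the triangular load: ½ × 715 × 10.8 = 3861 lb, acting at 9.9 ft from C (one-third of the span from the peak).
Moments about C: D_y·14.6 − 2000·4.3 − (½·715·10.8)·9.9 − 350·6.4 − 2550·10.1 − 32250 = 0 → D_y = 107068.9/14.6 = 7333.49 ≈ 7333 lb.
ΣF_y = 0: C_y + 7333.49 − 2000 − ½·715·10.8 − 350 − 2550 = 0 → C_y = 1428 lb.
ΣF_x = 0: no horizontal applied forces, so C_x = 0.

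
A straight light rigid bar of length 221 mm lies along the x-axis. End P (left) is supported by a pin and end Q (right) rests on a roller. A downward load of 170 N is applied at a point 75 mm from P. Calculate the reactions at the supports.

P_x = 0, P_y = 112.3 N, Q_y = 57.69 N

Moments about P: Q_y·221 − 170·75 = 0 → Q_y = 12750/221 = 57.6923 ≈ 57.69 N.
ΣF_y = 0: P_y + 57.6923 − 170 = 0 → P_y = 112.3 N.
ΣF_x = 0: no horizontal applied forces, so P_x = 0.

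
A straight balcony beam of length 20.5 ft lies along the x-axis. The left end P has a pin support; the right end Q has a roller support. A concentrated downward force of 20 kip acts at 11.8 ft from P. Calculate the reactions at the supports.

P_x = 0, P_y = 8.488 kip, Q_y = 11.51 kip

Taking moments about P: Q_y·20.5 − 20·11.8 = 0 → Q_y = 236/20.5 = 11.5122 ≈ 11.51 kip.
ΣF_y = 0: P_y + 11.5122 − 20 = 0 → P_y = 8.488 kip.
ΣF_x = 0: no horizontal applied forces, so P_x = 0.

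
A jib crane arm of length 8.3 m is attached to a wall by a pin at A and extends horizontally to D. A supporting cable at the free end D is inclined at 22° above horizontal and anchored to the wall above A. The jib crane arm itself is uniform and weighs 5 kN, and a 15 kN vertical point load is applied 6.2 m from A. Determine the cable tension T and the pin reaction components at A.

T = 36.58 kN, A_x = 33.92 kN, A_y = 6.295 kN

ΣM about A: T·sin22°·8.3 − 5·4.15 − 15·6.2 = 0 → T = 113.75/(8.3·0.374607) = 36.5845 ≈ 36.58 kN.
ΣF_x = 0: A_x − T·cos22° = 0 → A_x = 36.5845 × 0.927184 = 33.92 kN.
ΣF_y = 0: A_y + T·sin22° − 5 − 15 = 0 → A_y = 20 − 36.5845 × 0.374607 = 6.295 kN.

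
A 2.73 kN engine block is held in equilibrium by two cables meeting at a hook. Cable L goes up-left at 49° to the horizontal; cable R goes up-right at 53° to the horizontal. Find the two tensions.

ΣF_x = 0: −T_L·cos49° + T_R·cos53° = 0 → T_R = 1.09013·T_L.
ΣF_y = 0: T_L·sin49° + T_R·sin53° = 2.73.
Substitute: T_L·(0.75471 + 1.09013·0.798636) = 2.73 → T_L = 1.67966 ≈ 1.680 kN.
Then T_R = 1.09013 × 1.67966 = 1.831 kN.

T_L = 1.680 kN, T_R = 1.831 kN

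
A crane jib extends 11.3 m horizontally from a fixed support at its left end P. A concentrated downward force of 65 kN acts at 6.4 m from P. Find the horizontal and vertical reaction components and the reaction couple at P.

P_x = 0, P_y = 65.00 kN, M_P = 416.0 kN·m

ΣF_x = 0: P_x = 0.
ΣF_y = 0: P_y − 65 = 0 → P_y = 65.00 kN.
ΣM about P: M_P − 65·6.4 = 0 → M_P = 416.0 kN·m.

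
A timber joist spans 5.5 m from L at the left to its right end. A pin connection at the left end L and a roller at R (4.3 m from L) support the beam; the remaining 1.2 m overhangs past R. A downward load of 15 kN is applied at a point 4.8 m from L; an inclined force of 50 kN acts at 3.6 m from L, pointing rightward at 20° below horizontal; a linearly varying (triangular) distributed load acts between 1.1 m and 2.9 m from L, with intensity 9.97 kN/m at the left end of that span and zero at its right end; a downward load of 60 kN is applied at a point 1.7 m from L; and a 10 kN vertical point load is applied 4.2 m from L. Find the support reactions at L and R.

Resultant of the triangular load: ½ × 9.97 × 1.8 = 8.973 kN, acting at 1.7 m from L (one-third of the span from the peak).
Taking moments about L: R_y·4.3 − 15·4.8 − 50·sin20°·3.6 − (½·9.97·1.8)·1.7 − 60·1.7 − 10·4.2 = 0 → R_y = 292.818/4.3 = 68.0972 ≈ 68.10 kN.
ΣF_y = 0: L_y + 68.0972 − 15 − 50·sin20° − ½·9.97·1.8 − 60 − 10 = 0 → L_y = 42.98 kN.
ΣF_x = 0: L_x + 50·cos20° = 0 → L_x = -46.98 kN.

L_x = -46.98 kN, L_y = 42.98 kN, R_y = 68.10 kN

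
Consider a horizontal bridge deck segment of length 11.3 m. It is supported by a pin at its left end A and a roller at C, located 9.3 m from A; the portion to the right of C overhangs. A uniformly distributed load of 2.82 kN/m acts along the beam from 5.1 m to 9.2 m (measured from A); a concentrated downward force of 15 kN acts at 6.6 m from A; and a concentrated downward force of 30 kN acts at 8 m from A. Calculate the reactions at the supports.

Resultant of the distributed load: 2.82 × 4.1 = 11.562 kN at 7.15 m from A.
ΣM about A: C_y·9.3 − (2.82·4.1)·7.15 − 15·6.6 − 30·8 = 0 → C_y = 421.6683/9.3 = 45.3407 ≈ 45.34 kN.
ΣF_y = 0: A_y + 45.3407 − 2.82·4.1 − 15 − 30 = 0 → A_y = 11.22 kN.
ΣF_x = 0: no horizontal applied forces, so A_x = 0.

A_x = 0, A_y = 11.22 kN, C_y = 45.34 kN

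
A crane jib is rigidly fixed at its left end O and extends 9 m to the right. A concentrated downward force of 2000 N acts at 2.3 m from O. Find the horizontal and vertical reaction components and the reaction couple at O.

ΣF_x = 0: O_x = 0.
ΣF_y = 0: O_y − 2000 = 0 → O_y = 2000 N.
ΣM about O: M_O − 2000·2.3 = 0 → M_O = 4600 N·m.

O_x = 0, O_y = 2000 N, M_O = 4600 N·m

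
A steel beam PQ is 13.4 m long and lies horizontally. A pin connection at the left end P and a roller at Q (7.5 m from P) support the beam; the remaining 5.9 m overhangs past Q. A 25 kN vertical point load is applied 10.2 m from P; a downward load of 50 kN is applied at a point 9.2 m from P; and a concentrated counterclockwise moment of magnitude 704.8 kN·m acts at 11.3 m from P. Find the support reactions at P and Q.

P_x = 0, P_y = 73.64 kN, Q_y = 1.360 kN

Taking moments about P: Q_y·7.5 − 25·10.2 − 50·9.2 + 704.8 = 0 → Q_y = 10.2/7.5 = 1.360 kN.
ΣF_y = 0: P_y + 1.36 − 25 − 50 = 0 → P_y = 73.64 kN.
ΣF_x = 0: no horizontal applied forces, so P_x = 0.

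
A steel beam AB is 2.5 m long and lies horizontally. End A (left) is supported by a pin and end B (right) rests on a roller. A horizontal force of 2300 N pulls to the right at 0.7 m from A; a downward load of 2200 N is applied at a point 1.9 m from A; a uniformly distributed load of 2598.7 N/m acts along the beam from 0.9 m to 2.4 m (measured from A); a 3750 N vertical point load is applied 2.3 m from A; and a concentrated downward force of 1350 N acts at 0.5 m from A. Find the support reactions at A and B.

A_x = -2300 N, A_y = 3233 N, B_y = 7965 N

Resultant of the distributed load: 2598.7 × 1.5 = 3898.05 N at 1.65 m from A.
Moments about A: B_y·2.5 − 2200·1.9 − (2598.7·1.5)·1.65 − 3750·2.3 − 1350·0.5 = 0 → B_y = 19911.7825/2.5 = 7964.71 ≈ 7965 N.
ΣF_y = 0: A_y + 7964.71 − 2200 − 2598.7·1.5 − 3750 − 1350 = 0 → A_y = 3233 N.
ΣF_x = 0: A_x + 2300 = 0 → A_x = -2300 N.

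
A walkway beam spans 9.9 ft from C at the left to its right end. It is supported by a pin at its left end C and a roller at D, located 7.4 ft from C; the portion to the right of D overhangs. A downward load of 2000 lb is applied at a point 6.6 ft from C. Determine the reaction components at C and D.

ΣM about C: D_y·7.4 − 2000·6.6 = 0 → D_y = 13200/7.4 = 1783.78 ≈ 1784 lb.
ΣF_y = 0: C_y + 1783.78 − 2000 = 0 → C_y = 216.2 lb.
ΣF_x = 0: no horizontal applied forces, so C_x = 0.

C_x = 0, C_y = 216.2 lb, D_y = 1784 lb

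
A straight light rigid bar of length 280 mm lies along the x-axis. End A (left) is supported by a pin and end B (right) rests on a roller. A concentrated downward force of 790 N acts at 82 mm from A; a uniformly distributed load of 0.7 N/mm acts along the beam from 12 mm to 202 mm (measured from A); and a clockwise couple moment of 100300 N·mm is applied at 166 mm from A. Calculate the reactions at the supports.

A_x = 0, A_y = 282.6 N, B_y = 640.4 N

Resultant of the distributed load: 0.7 × 190 = 133 N at 107 mm from A.
ΣM about A: B_y·280 − 790·82 − (0.7·190)·107 − 100300 = 0 → B_y = 179311/280 = 640.396 ≈ 640.4 N.
ΣF_y = 0: A_y + 640.396 − 790 − 0.7·190 = 0 → A_y = 282.6 N.
ΣF_x = 0: no horizontal applied forces, so A_x = 0.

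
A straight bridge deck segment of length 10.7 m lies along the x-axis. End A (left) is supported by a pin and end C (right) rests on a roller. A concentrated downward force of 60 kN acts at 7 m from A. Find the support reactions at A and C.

A_x = 0, A_y = 20.75 kN, C_y = 39.25 kN

ΣM about A: C_y·10.7 − 60·7 = 0 → C_y = 420/10.7 = 39.2523 ≈ 39.25 kN.
ΣF_y = 0: A_y + 39.2523 − 60 = 0 → A_y = 20.75 kN.
ΣF_x = 0: no horizontal applied forces, so A_x = 0.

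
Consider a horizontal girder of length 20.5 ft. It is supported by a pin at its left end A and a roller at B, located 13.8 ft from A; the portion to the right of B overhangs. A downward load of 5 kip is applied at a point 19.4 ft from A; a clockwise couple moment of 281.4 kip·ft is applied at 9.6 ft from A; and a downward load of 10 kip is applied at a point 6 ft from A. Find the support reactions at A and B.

A_x = 0, A_y = -16.77 kip, B_y = 31.77 kip

ΣM about A: B_y·13.8 − 5·19.4 − 281.4 − 10·6 = 0 → B_y = 438.4/13.8 = 31.7681 ≈ 31.77 kip.
ΣF_y = 0: A_y + 31.7681 − 5 − 10 = 0 → A_y = -16.77 kip.
ΣF_x = 0: no horizontal applied forces, so A_x = 0.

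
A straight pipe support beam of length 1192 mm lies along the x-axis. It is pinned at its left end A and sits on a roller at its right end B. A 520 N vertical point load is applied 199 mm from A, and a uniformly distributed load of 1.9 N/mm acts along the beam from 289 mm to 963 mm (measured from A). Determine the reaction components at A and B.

A_x = 0, A_y = 1041 N, B_y = 759.3 N

Resultant of the distributed load: 1.9 × 674 = 1280.6 N at 626 mm from A.
Moments about A: B_y·1192 − 520·199 − (1.9·674)·626 = 0 → B_y = 905135.6/1192 = 759.342 ≈ 759.3 N.
ΣF_y = 0: A_y + 759.342 − 520 − 1.9·674 = 0 → A_y = 1041 N.
ΣF_x = 0: no horizontal applied forces, so A_x = 0.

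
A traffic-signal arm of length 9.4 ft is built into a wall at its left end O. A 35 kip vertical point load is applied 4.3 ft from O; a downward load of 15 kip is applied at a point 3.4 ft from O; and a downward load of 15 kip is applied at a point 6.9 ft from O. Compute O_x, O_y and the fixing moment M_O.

ΣF_x = 0: O_x = 0.
ΣF_y = 0: O_y − 35 − 15 − 15 = 0 → O_y = 65.00 kip.
ΣM about O: M_O − 35·4.3 − 15·3.4 − 15·6.9 = 0 → M_O = 305.0 kip·ft.

O_x = 0, O_y = 65.00 kip, M_O = 305.0 kip·ft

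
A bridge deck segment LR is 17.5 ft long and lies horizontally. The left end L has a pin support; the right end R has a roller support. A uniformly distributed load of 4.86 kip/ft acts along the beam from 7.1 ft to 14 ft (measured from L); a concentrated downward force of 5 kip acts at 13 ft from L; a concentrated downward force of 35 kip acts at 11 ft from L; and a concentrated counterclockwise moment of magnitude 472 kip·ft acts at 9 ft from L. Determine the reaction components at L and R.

Resultant of the distributed load: 4.86 × 6.9 = 33.534 kip at 10.55 ft from L.
Taking moments about L: R_y·17.5 − (4.86·6.9)·10.55 − 5·13 − 35·11 + 472 = 0 → R_y = 331.7837/17.5 = 18.9591 ≈ 18.96 kip.
ΣF_y = 0: L_y + 18.9591 − 4.86·6.9 − 5 − 35 = 0 → L_y = 54.57 kip.
ΣF_x = 0: no horizontal applied forces, so L_x = 0.

L_x = 0, L_y = 54.57 kip, R_y = 18.96 kip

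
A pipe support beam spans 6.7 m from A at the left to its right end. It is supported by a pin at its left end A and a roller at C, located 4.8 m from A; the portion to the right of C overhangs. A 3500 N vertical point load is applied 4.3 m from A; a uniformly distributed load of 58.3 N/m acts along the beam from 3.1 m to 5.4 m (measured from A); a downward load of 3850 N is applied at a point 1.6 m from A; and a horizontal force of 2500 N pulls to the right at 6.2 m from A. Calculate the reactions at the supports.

A_x = -2500 N, A_y = 2947 N, C_y = 4537 N

Resultant of the distributed load: 58.3 × 2.3 = 134.09 N at 4.25 m from A.
ΣM about A: C_y·4.8 − 3500·4.3 − (58.3·2.3)·4.25 − 3850·1.6 = 0 → C_y = 21779.8825/4.8 = 4537.48 ≈ 4537 N.
ΣF_y = 0: A_y + 4537.48 − 3500 − 58.3·2.3 − 3850 = 0 → A_y = 2947 N.
ΣF_x = 0: A_x + 2500 = 0 → A_x = -2500 N.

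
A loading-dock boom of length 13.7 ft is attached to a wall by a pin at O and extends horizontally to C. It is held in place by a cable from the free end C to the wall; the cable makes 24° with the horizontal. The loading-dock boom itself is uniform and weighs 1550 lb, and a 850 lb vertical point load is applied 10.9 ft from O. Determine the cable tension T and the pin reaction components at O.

ΣM about O: T·sin24°·13.7 − 1550·6.85 − 850·10.9 = 0 → T = 19882.5/(13.7·0.406737) = 3568.1 ≈ 3568 lb.
ΣF_x = 0: O_x − T·cos24° = 0 → O_x = 3568.1 × 0.913545 = 3260 lb.
ΣF_y = 0: O_y + T·sin24° − 1550 − 850 = 0 → O_y = 2400 − 3568.1 × 0.406737 = 948.7 lb.

T = 3568 lb, O_x = 3260 lb, O_y = 948.7 lb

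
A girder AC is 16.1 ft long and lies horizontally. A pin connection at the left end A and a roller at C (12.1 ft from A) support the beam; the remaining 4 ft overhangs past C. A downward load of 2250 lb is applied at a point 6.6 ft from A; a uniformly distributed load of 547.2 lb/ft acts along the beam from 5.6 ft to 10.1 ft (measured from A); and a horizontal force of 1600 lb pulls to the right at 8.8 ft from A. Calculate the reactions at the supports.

A_x = -1600 lb, A_y = 1888 lb, C_y = 2825 lb

Resultant of the distributed load: 547.2 × 4.5 = 2462.4 lb at 7.85 ft from A.
ΣM about A: C_y·12.1 − 2250·6.6 − (547.2·4.5)·7.85 = 0 → C_y = 34179.84/12.1 = 2824.78 ≈ 2825 lb.
ΣF_y = 0: A_y + 2824.78 − 2250 − 547.2·4.5 = 0 → A_y = 1888 lb.
ΣF_x = 0: A_x + 1600 = 0 → A_x = -1600 lb.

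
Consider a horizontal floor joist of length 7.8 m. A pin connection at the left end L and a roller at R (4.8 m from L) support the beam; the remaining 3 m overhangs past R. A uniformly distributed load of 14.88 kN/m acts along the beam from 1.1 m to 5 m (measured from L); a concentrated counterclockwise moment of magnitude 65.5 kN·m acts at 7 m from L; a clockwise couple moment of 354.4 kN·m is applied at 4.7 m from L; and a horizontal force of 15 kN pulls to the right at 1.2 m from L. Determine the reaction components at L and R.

L_x = -15.00 kN, L_y = -39.03 kN, R_y = 97.06 kN

Resultant of the distributed load: 14.88 × 3.9 = 58.032 kN at 3.05 m from L.
Taking moments about L: R_y·4.8 − (14.88·3.9)·3.05 + 65.5 − 354.4 = 0 → R_y = 465.8976/4.8 = 97.062 ≈ 97.06 kN.
ΣF_y = 0: L_y + 97.062 − 14.88·3.9 = 0 → L_y = -39.03 kN.
ΣF_x = 0: L_x + 15 = 0 → L_x = -15.00 kN.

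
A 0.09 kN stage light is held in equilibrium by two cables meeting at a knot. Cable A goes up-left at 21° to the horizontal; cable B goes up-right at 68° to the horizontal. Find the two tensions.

ΣF_x = 0: −T_A·cos21° + T_B·cos68° = 0 → T_B = 2.49216·T_A.
ΣF_y = 0: T_A·sin21° + T_B·sin68° = 0.09.
Substitute: T_A·(0.358368 + 2.49216·0.927184) = 0.09 → T_A = 0.0337198 ≈ 0.03372 kN.
Then T_B = 2.49216 × 0.0337198 = 0.08404 kN.

T_A = 0.03372 kN, T_B = 0.08404 kN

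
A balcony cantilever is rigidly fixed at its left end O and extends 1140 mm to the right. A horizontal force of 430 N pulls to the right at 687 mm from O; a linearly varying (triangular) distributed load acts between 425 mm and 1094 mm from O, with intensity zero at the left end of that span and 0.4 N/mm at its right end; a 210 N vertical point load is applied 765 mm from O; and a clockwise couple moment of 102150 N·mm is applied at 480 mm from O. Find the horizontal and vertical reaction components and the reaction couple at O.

Resultant of the triangular load: ½ × 0.4 × 669 = 133.8 N, acting at 871 mm from O (one-third of the span from the peak).
ΣF_x = 0: O_x + 430 = 0 → O_x = -430.0 N.
ΣF_y = 0: O_y − ½·0.4·669 − 210 = 0 → O_y = 343.8 N.
ΣM about O: M_O − (½·0.4·669)·871 − 210·765 − 102150 = 0 → M_O = 379300 N·mm.

O_x = -430.0 N, O_y = 343.8 N, M_O = 379300 N·mm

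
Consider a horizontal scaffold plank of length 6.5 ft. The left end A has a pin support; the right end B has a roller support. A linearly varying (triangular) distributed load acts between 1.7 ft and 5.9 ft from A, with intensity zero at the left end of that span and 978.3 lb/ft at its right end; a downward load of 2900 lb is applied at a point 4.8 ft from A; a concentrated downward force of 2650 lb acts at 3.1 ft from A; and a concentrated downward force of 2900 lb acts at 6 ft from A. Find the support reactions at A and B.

A_x = 0, A_y = 3000 lb, B_y = 7505 lb

Resultant of the triangular load: ½ × 978.3 × 4.2 = 2054.43 lb, acting at 4.5 ft from A (one-third of the span from the peak).
Moments about A: B_y·6.5 − (½·978.3·4.2)·4.5 − 2900·4.8 − 2650·3.1 − 2900·6 = 0 → B_y = 48779.935/6.5 = 7504.61 ≈ 7505 lb.
ΣF_y = 0: A_y + 7504.61 − ½·978.3·4.2 − 2900 − 2650 − 2900 = 0 → A_y = 3000 lb.
ΣF_x = 0: no horizontal applied forces, so A_x = 0.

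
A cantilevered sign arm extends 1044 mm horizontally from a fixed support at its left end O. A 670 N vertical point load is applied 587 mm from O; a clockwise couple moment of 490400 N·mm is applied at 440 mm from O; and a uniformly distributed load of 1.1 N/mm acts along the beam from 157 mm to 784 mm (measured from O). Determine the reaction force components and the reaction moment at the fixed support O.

Resultant of the distributed load: 1.1 × 627 = 689.7 N at 470.5 mm from O.
ΣF_x = 0: O_x = 0.
ΣF_y = 0: O_y − 670 − 1.1·627 = 0 → O_y = 1360 N.
ΣM about O: M_O − 670·587 − 490400 − (1.1·627)·470.5 = 0 → M_O = 1208000 N·mm.

O_x = 0, O_y = 1360 N, M_O = 1208000 N·mm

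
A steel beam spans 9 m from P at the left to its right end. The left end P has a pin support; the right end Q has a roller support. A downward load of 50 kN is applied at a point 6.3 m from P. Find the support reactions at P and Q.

P_x = 0, P_y = 15.00 kN, Q_y = 35.00 kN

Taking moments about P: Q_y·9 − 50·6.3 = 0 → Q_y = 315/9 = 35.00 kN.
ΣF_y = 0: P_y + 35 − 50 = 0 → P_y = 15.00 kN.
ΣF_x = 0: no horizontal applied forces, so P_x = 0.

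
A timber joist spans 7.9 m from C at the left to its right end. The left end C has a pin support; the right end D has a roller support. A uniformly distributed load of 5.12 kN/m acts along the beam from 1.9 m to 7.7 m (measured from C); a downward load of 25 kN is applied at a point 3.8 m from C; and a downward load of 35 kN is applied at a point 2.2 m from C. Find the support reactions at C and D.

C_x = 0, C_y = 49.88 kN, D_y = 39.82 kN

Resultant of the distributed load: 5.12 × 5.8 = 29.696 kN at 4.8 m from C.
Taking moments about C: D_y·7.9 − (5.12·5.8)·4.8 − 25·3.8 − 35·2.2 = 0 → D_y = 314.5408/7.9 = 39.8153 ≈ 39.82 kN.
ΣF_y = 0: C_y + 39.8153 − 5.12·5.8 − 25 − 35 = 0 → C_y = 49.88 kN.
ΣF_x = 0: no horizontal applied forces, so C_x = 0.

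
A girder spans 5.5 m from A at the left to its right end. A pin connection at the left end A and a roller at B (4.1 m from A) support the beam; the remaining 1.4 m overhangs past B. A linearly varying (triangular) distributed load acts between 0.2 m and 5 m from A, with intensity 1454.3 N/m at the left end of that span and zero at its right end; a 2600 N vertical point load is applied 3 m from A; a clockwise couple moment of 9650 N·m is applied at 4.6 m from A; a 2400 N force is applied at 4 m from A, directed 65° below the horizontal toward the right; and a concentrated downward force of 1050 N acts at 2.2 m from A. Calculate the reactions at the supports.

Resultant of the triangular load: ½ × 1454.3 × 4.8 = 3490.32 N, acting at 1.8 m from A (one-third of the span from the peak).
ΣM about A: B_y·4.1 − (½·1454.3·4.8)·1.8 − 2600·3 − 9650 − 2400·sin65°·4 − 1050·2.2 = 0 → B_y = 34743.1/4.1 = 8473.93 ≈ 8474 N.
ΣF_y = 0: A_y + 8473.93 − ½·1454.3·4.8 − 2600 − 2400·sin65° − 1050 = 0 → A_y = 841.5 N.
ΣF_x = 0: A_x + 2400·cos65° = 0 → A_x = -1014 N.

A_x = -1014 N, A_y = 841.5 N, B_y = 8474 N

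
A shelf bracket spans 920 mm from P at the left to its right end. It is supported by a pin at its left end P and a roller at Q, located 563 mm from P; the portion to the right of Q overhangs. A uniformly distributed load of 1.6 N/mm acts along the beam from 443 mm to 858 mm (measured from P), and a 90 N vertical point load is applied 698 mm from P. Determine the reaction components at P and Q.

Resultant of the distributed load: 1.6 × 415 = 664 N at 650.5 mm from P.
Taking moments about P: Q_y·563 − (1.6·415)·650.5 − 90·698 = 0 → Q_y = 494752/563 = 878.778 ≈ 878.8 N.
ΣF_y = 0: P_y + 878.778 − 1.6·415 − 90 = 0 → P_y = -124.8 N.
ΣF_x = 0: no horizontal applied forces, so P_x = 0.

P_x = 0, P_y = -124.8 N, Q_y = 878.8 N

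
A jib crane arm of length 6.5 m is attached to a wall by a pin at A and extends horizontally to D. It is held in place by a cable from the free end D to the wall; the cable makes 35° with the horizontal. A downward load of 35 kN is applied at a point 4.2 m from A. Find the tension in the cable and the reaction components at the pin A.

ΣM about A: T·sin35°·6.5 − 35·4.2 = 0 → T = 147/(6.5·0.573576) = 39.4287 ≈ 39.43 kN.
ΣF_x = 0: A_x − T·cos35° = 0 → A_x = 39.4287 × 0.819152 = 32.30 kN.
ΣF_y = 0: A_y + T·sin35° − 35 = 0 → A_y = 35 − 39.4287 × 0.573576 = 12.38 kN.

T = 39.43 kN, A_x = 32.30 kN, A_y = 12.38 kN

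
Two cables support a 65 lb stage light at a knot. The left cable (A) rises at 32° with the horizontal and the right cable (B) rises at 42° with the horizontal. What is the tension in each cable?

ΣF_x = 0: −T_A·cos32° + T_B·cos42° = 0 → T_B = 1.14116·T_A.
ΣF_y = 0: T_A·sin32° + T_B·sin42° = 65.
Substitute: T_A·(0.529919 + 1.14116·0.669131) = 65 → T_A = 50.2511 ≈ 50.25 lb.
Then T_B = 1.14116 × 50.2511 = 57.34 lb.

T_A = 50.25 lb, T_B = 57.34 lb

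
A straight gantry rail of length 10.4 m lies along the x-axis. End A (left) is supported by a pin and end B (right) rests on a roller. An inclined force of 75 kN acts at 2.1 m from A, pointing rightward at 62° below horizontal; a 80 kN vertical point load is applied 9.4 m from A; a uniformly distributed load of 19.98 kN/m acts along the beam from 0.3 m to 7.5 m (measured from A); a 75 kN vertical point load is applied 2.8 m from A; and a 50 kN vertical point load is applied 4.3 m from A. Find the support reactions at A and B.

A_x = -35.21 kN, A_y = 234.6 kN, B_y = 180.5 kN

Resultant of the distributed load: 19.98 × 7.2 = 143.856 kN at 3.9 m from A.
ΣM about A: B_y·10.4 − 75·sin62°·2.1 − 80·9.4 − (19.98·7.2)·3.9 − 75·2.8 − 50·4.3 = 0 → B_y = 1877.1/10.4 = 180.49 ≈ 180.5 kN.
ΣF_y = 0: A_y + 180.49 − 75·sin62° − 80 − 19.98·7.2 − 75 − 50 = 0 → A_y = 234.6 kN.
ΣF_x = 0: A_x + 75·cos62° = 0 → A_x = -35.21 kN.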